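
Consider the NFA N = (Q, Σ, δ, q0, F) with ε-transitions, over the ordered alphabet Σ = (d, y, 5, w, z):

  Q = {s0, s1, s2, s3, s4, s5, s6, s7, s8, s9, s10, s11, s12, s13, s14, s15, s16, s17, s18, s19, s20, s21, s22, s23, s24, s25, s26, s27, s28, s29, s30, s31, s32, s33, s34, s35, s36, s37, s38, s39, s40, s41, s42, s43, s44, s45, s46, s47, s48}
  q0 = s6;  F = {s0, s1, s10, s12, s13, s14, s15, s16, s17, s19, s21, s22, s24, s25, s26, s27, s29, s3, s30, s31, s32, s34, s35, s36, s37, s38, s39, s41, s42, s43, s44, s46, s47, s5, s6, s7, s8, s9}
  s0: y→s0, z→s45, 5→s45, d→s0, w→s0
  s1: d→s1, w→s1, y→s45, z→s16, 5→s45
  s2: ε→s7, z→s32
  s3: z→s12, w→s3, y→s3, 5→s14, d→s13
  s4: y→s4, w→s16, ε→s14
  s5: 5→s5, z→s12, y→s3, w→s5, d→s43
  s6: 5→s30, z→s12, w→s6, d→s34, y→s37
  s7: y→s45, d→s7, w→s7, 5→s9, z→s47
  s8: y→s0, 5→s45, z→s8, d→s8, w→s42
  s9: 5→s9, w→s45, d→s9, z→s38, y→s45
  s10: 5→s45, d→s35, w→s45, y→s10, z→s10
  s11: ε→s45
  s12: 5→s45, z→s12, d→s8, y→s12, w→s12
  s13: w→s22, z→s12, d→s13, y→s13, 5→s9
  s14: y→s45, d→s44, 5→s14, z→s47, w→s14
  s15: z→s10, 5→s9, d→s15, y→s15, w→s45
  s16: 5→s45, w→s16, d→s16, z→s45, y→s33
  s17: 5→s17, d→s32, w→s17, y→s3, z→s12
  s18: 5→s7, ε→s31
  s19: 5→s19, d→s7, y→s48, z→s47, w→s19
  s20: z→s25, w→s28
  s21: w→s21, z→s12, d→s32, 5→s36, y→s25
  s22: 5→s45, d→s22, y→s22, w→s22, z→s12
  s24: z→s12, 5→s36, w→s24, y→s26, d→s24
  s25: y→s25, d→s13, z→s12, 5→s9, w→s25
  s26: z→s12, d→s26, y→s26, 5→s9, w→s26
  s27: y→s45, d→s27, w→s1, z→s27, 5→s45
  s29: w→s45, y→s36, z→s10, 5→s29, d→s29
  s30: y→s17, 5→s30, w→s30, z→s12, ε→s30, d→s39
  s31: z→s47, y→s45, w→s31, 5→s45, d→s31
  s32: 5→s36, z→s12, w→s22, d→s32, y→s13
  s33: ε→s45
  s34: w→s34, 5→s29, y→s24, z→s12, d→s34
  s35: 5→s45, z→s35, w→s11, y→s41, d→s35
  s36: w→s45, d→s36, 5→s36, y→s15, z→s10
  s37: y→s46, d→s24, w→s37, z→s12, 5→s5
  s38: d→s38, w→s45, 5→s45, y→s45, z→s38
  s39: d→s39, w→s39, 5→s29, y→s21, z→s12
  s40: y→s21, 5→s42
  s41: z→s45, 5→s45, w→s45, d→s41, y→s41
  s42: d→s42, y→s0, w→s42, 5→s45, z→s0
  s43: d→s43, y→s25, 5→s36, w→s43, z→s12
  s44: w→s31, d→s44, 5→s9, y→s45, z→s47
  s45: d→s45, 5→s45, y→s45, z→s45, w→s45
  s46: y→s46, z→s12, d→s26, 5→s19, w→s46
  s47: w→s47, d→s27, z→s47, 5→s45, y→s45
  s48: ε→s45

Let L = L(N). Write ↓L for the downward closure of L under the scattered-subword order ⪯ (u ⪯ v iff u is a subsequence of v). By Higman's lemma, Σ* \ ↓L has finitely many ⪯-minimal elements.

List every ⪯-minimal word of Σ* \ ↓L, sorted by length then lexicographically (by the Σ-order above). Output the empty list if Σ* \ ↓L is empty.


|Q|=49, |F|=38, |δ|=210 (7 ε).
min D↑ (39 st, q0=0, F={12}): 0:d→1,y→2,5→3,w→0,z→4 1:d→1,y→5,5→6,w→1,z→4 2:d→5,y→7,5→8,w→2,z→4 3:d→9,y→10,5→3,w→3,z→4 4:d→11,y→4,5→12,w→4,z→4 5:d→5,y→13,5→14,w→5,z→4 6:d→6,y→14,5→6,w→12,z→15 7:d→13,y→7,5→16,w→7,z→4 8:d→17,y→18,5→8,w→8,z→4 9:d→9,y→19,5→6,w→9,z→4 10:d→20,y→18,5→10,w→10,z→4 11:d→11,y→21,5→12,w→22,z→11 12:d→12,y→12,5→12,w→12,z→12 13:d→13,y→13,5→23,w→13,z→4 14:d→14,y→24,5→14,w→12,z→15 15:d→25,y→15,5→12,w→12,z→15 16:d→26,y→12,5→16,w→16,z→27 17:d→17,y→28,5→14,w→17,z→4 18:d→29,y→18,5→30,w→18,z→4 19:d→20,y→28,5→14,w→19,z→4 20:d→20,y→29,5→14,w→31,z→4 21:d→21,y→21,5→12,w→21,z→12 22:d→22,y→21,5→12,w→22,z→21 23:d→23,y→12,5→23,w→12,z→32 24:d→24,y→24,5→23,w→12,z→15 25:d→25,y→33,5→12,w→12,z→25 26:d→26,y→12,5→23,w→26,z→27 27:d→34,y→12,5→12,w→27,z→27 28:d→29,y→28,5→23,w→28,z→4 29:d→29,y→29,5→23,w→31,z→4 30:d→35,y→12,5→30,w→30,z→27 31:d→31,y→31,5→12,w→31,z→4 32:d→32,y→12,5→12,w→12,z→32 33:d→33,y→33,5→12,w→12,z→12 34:d→34,y→12,5→12,w→36,z→34 35:d→35,y→12,5→23,w→37,z→27 36:d→36,y→12,5→12,w→36,z→38 37:d→37,y→12,5→12,w→37,z→27 38:d→38,y→12,5→12,w→38,z→12 (ε-aug+det+¬).
'z5': run [42, 15, 1] end={s45} — reject; 2/2 del acc.
'd5w': |S_i|=[42, 32, 10, 2] end={s11,s45} — reject; 3/3 single-dels accept.
'yy5y': N↓-sim [42, 37, 29, 14, 3] end={s33,s45,s48} rej; 4/4 del acc.
'zdyz': N↓-sim [42, 15, 12, 4, 1] end={s45} — reject; 4/4 single-dels accept.
'5ydw5': N↓-sim [42, 36, 29, 23, 13, 1] end={s45} — reject; 5/5 del acc.
'zdwzz': run [42, 15, 12, 7, 4, 1] end={s45} ∉↓L; 5/5 deletions ∈↓L.
6 words, ⪯-incomp.

min(Σ*\↓L) = [z5, d5w, yy5y, zdyz, 5ydw5, zdwzz].


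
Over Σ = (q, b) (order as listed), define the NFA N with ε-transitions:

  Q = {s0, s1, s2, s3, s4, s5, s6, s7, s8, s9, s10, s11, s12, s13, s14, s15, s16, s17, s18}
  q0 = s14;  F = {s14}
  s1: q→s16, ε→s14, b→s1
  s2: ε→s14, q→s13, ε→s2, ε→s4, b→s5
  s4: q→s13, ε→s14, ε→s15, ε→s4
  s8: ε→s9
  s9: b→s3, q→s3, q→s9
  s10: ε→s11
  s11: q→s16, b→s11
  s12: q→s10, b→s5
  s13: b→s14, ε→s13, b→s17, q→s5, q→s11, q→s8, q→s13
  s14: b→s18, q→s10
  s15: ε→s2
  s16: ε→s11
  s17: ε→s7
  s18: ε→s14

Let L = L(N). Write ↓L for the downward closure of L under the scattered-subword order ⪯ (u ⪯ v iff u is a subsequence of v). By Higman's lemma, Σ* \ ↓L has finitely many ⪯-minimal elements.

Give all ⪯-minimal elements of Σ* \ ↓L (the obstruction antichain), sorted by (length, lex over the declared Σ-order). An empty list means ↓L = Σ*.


|Q|=19, |F|=1, |δ|=34 (14 ε).
min D↑ (2 st, q0=0, F={1}): 0:q→1,b→0 1:q→1,b→1 (ε-aug+det+¬).
'q': |S_i|=[5, 3] end={s10,s11,s16} — reject; 1/1 single-dels accept.
1 obstructions.

min(Σ*\↓L) = [q].


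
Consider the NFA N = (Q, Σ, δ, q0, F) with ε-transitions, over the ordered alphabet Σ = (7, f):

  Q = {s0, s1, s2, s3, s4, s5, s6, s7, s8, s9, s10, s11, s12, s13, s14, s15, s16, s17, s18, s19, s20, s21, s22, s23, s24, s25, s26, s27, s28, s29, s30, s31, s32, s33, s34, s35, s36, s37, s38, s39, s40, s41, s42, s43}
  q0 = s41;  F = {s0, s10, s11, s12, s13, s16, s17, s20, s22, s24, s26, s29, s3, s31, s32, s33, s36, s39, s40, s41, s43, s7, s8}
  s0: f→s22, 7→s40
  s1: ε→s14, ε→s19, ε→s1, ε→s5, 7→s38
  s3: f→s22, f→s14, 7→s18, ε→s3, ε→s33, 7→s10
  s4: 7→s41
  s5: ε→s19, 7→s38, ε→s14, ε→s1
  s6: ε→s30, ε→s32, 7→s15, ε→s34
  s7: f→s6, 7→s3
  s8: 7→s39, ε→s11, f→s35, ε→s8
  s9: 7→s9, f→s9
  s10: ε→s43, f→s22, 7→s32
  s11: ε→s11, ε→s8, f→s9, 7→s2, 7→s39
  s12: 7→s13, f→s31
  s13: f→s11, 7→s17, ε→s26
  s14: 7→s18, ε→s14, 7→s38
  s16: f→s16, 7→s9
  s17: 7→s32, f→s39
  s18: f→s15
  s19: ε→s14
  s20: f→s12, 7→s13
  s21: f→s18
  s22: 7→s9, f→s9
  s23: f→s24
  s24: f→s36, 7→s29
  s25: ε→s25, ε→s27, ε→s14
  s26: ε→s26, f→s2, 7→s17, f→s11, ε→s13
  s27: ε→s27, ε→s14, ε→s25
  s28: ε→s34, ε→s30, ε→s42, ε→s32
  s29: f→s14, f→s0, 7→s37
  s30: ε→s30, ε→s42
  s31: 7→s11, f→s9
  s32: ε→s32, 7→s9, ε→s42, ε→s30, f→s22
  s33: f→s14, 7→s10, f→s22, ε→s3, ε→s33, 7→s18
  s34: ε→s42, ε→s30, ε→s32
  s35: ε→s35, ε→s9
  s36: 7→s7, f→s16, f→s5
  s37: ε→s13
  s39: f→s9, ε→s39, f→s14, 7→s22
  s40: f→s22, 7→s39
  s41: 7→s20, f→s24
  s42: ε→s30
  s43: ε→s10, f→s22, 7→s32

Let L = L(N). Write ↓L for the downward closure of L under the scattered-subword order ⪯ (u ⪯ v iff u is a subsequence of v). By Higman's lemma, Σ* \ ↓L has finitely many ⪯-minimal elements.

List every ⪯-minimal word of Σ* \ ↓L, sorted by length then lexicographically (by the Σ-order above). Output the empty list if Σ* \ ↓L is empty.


min(Σ*\↓L) = [77ff, 7fff, fff7, 77777, f7f77f].

|Q|=44, |F|=23, |δ|=114 (48 ε).
min D↑ (20 st, q0=0, F={15}): 0:7→1,f→2 1:7→3,f→4 2:7→5,f→6 3:7→7,f→8 4:7→3,f→9 5:7→3,f→10 6:7→11,f→12 7:7→13,f→14 8:7→14,f→15 9:7→8,f→15 10:7→16,f→17 11:7→18,f→13 12:7→15,f→12 13:7→15,f→17 14:7→17,f→15 15:7→15,f→15 16:7→14,f→17 17:7→15,f→15 18:7→19,f→17 19:7→13,f→17 [Hopcroft].
'77ff': run [38, 31, 23, 11, 6] end={s14,s15,s18,s35,s38,s9} — reject; 4/4 single-dels accept.
'7fff': run [38, 31, 23, 12, 6] end={s14,s15,s18,s35,s38,s9} ∉↓L; 4/4 del acc.
'fff7': run [38, 36, 29, 16, 4] end={s15,s18,s38,s9} ∉↓L; 4/4 single-dels accept.
'77777': run [38, 31, 23, 14, 8, 1] end={s9} — reject; 5/5 single-dels accept.
'f7f77f': N↓-sim [38, 36, 28, 18, 9, 7, 5] end={s14,s15,s18,s38,s9} — reject; 6/6 del acc.
5 words, ⪯-incomp.


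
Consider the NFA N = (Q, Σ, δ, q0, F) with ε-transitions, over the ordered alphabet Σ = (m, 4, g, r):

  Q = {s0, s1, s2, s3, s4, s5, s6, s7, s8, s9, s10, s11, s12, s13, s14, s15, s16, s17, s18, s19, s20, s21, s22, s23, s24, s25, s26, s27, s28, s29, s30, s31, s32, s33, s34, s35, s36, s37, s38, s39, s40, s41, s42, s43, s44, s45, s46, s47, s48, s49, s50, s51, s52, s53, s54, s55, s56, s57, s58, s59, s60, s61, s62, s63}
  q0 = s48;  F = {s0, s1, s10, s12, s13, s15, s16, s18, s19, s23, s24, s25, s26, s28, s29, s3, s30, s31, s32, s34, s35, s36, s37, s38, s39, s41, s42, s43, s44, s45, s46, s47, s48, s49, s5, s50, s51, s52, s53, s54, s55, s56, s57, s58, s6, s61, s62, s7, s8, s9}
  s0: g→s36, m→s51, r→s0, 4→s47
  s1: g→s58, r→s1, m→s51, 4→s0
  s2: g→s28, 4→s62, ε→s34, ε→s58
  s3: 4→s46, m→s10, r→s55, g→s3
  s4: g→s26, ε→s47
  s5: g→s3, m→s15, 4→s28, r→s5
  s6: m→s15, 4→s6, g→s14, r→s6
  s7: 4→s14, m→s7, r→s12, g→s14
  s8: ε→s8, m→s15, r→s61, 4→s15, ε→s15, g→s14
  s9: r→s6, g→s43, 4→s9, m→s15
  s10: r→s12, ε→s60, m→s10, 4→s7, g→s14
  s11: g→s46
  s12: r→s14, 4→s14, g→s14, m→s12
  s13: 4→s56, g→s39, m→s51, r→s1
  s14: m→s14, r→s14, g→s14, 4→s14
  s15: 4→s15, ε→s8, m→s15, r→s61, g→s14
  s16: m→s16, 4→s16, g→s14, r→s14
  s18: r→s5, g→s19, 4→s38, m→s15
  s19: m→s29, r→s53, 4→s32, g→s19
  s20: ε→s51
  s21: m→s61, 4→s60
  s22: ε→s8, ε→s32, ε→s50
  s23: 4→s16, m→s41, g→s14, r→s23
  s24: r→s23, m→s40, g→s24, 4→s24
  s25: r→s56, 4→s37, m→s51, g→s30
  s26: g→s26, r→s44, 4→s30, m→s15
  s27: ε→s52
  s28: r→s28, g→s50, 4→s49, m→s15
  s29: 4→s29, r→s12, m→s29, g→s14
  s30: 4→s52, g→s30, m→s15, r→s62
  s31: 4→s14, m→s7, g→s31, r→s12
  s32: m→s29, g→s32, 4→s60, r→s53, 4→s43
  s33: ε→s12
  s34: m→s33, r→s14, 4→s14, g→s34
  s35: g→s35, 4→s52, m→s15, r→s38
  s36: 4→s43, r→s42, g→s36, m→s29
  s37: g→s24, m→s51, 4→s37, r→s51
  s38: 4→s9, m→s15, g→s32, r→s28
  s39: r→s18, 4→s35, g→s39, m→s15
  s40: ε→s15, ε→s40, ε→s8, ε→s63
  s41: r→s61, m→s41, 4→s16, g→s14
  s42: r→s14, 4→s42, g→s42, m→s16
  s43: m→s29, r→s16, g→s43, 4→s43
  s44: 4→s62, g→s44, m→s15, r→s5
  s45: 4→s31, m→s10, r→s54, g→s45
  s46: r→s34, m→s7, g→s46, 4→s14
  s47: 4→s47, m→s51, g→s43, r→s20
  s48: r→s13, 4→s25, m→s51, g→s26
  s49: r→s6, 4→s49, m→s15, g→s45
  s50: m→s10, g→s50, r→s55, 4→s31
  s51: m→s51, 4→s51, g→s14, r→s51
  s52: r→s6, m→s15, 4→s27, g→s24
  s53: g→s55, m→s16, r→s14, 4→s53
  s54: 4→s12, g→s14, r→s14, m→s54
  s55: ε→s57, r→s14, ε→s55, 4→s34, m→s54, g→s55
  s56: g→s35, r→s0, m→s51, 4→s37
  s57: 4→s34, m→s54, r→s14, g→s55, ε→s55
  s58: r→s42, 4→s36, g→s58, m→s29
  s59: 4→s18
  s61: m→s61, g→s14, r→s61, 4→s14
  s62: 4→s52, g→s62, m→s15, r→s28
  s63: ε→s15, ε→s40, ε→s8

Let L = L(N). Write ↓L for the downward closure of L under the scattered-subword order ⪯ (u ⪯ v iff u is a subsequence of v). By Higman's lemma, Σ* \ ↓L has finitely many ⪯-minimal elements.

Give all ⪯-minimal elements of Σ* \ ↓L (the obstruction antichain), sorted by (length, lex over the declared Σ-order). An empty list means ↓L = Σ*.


Antichain: [mg, 44rg, gmr4, rrgrr, 44gr4r, grrg44].

|Q|=64, |F|=50, |δ|=235 (23 ε).
min D↑ (49 st, q0=0, F={5}): 0:m→1,4→2,g→3,r→4 1:m→1,4→1,g→5,r→1 2:m→1,4→6,g→7,r→8 3:m→9,4→7,g→3,r→10 4:m→1,4→8,g→11,r→12 5:m→5,4→5,g→5,r→5 6:m→1,4→6,g→13,r→1 7:m→9,4→14,g→7,r→15 8:m→1,4→6,g→16,r→17 9:m→9,4→9,g→5,r→18 10:m→9,4→15,g→10,r→19 11:m→9,4→16,g→11,r→20 12:m→1,4→17,g→21,r→12 13:m→9,4→13,g→13,r→22 14:m→9,4→14,g→13,r→23 15:m→9,4→14,g→15,r→24 16:m→9,4→14,g→16,r→25 17:m→1,4→26,g→27,r→17 18:m→18,4→5,g→5,r→18 19:m→9,4→24,g→28,r→19 20:m→9,4→25,g→29,r→19 21:m→30,4→27,g→21,r→31 22:m→32,4→33,g→5,r→22 23:m→9,4→23,g→5,r→23 24:m→9,4→34,g→35,r→24 25:m→9,4→36,g→37,r→24 26:m→1,4→26,g→38,r→1 27:m→30,4→38,g→27,r→31 28:m→39,4→40,g→28,r→41 29:m→30,4→37,g→29,r→42 30:m→30,4→30,g→5,r→43 31:m→33,4→31,g→31,r→5 32:m→32,4→33,g→5,r→18 33:m→33,4→33,g→5,r→5 34:m→9,4→34,g→44,r→23 35:m→39,4→45,g→35,r→41 36:m→9,4→36,g→38,r→23 37:m→30,4→38,g→37,r→42 38:m→30,4→38,g→38,r→33 39:m→39,4→46,g→5,r→43 40:m→46,4→5,g→40,r→47 41:m→48,4→47,g→41,r→5 42:m→33,4→42,g→41,r→5 43:m→43,4→5,g→5,r→5 44:m→39,4→45,g→44,r→48 45:m→46,4→5,g→45,r→43 46:m→46,4→5,g→5,r→43 47:m→43,4→5,g→47,r→5 48:m→48,4→43,g→5,r→5 [Hopcroft].
'mg': N↓-sim [57, 16, 1] end={s14} ∉↓L; 2/2 deletions ∈↓L.
'44rg': run [57, 46, 34, 12, 1] end={s14} ∉↓L; 4/4 del acc.
'gmr4': N↓-sim [57, 47, 15, 3, 1] end={s14} — reject; 4/4 single-dels accept.
'rrgrr': |S_i|=[57, 53, 41, 24, 10, 1] end={s14} rej; 5/5 deletions ∈↓L.
'44gr4r': run [57, 46, 34, 24, 7, 3, 1] end={s14} ∉↓L; 6/6 single-dels accept.
'grrg44': |S_i|=[57, 47, 41, 26, 15, 7, 1] end={s14} ∉↓L; 6/6 del acc.
6 words, ⪯-incomp.


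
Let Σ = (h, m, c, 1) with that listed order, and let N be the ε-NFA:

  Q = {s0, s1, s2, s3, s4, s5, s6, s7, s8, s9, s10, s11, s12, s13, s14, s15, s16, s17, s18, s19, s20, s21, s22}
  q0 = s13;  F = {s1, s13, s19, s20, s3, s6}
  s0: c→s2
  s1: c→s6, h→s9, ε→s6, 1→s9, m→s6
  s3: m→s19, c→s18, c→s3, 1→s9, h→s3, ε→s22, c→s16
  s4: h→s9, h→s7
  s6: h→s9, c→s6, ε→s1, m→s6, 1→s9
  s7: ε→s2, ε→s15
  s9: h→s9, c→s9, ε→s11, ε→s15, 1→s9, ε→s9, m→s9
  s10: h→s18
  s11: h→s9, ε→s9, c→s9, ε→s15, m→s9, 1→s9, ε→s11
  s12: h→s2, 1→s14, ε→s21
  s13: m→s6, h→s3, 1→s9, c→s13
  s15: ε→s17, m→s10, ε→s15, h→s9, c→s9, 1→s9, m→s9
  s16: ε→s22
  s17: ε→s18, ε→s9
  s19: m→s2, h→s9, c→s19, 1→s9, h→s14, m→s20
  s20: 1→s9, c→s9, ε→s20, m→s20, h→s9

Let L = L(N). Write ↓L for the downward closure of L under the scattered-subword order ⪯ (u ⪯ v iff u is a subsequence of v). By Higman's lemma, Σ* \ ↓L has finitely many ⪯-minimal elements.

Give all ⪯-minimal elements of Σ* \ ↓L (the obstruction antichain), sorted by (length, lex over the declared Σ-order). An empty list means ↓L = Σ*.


|Q|=23, |F|=6, |δ|=65 (18 ε).
min D↑ (6 st, q0=0, F={3}): 0:h→1,m→2,c→0,1→3 1:h→1,m→4,c→1,1→3 2:h→3,m→2,c→2,1→3 3:h→3,m→3,c→3,1→3 4:h→3,m→5,c→4,1→3 5:h→3,m→5,c→3,1→3 [Hopcroft].
'1': run [16, 6] end={s10,s11,s15,s17,s18,s9} ∉↓L; 1/1 single-dels accept.
'mh': |S_i|=[16, 12, 7] end={s10,s11,s14,s15,s17,s18,s9} rej; 2/2 deletions ∈↓L.
'hmmc': |S_i|=[16, 13, 10, 8, 6] end={s10,s11,s15,s17,s18,s9} — reject; 4/4 del acc.
3 minimals (antichain).

Antichain: [1, mh, hmmc].


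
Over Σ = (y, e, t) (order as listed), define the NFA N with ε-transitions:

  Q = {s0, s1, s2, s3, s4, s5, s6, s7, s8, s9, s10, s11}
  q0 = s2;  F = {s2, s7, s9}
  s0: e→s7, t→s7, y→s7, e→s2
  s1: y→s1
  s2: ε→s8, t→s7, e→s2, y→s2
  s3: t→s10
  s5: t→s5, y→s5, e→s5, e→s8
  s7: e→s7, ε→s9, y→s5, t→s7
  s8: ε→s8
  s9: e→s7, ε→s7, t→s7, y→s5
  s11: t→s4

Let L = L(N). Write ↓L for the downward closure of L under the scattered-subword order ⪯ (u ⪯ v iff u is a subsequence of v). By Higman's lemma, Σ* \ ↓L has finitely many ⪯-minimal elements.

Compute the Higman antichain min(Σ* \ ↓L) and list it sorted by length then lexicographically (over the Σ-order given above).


|Q|=12, |F|=3, |δ|=24 (4 ε).
min D↑ (3 st, q0=0, F={2}): 0:y→0,e→0,t→1 1:y→2,e→1,t→1 2:y→2,e→2,t→2.
'ty': |S_i|=[5, 4, 2] end={s5,s8} — reject; 2/2 del acc.
1 minimals (antichain).

A = [ty].


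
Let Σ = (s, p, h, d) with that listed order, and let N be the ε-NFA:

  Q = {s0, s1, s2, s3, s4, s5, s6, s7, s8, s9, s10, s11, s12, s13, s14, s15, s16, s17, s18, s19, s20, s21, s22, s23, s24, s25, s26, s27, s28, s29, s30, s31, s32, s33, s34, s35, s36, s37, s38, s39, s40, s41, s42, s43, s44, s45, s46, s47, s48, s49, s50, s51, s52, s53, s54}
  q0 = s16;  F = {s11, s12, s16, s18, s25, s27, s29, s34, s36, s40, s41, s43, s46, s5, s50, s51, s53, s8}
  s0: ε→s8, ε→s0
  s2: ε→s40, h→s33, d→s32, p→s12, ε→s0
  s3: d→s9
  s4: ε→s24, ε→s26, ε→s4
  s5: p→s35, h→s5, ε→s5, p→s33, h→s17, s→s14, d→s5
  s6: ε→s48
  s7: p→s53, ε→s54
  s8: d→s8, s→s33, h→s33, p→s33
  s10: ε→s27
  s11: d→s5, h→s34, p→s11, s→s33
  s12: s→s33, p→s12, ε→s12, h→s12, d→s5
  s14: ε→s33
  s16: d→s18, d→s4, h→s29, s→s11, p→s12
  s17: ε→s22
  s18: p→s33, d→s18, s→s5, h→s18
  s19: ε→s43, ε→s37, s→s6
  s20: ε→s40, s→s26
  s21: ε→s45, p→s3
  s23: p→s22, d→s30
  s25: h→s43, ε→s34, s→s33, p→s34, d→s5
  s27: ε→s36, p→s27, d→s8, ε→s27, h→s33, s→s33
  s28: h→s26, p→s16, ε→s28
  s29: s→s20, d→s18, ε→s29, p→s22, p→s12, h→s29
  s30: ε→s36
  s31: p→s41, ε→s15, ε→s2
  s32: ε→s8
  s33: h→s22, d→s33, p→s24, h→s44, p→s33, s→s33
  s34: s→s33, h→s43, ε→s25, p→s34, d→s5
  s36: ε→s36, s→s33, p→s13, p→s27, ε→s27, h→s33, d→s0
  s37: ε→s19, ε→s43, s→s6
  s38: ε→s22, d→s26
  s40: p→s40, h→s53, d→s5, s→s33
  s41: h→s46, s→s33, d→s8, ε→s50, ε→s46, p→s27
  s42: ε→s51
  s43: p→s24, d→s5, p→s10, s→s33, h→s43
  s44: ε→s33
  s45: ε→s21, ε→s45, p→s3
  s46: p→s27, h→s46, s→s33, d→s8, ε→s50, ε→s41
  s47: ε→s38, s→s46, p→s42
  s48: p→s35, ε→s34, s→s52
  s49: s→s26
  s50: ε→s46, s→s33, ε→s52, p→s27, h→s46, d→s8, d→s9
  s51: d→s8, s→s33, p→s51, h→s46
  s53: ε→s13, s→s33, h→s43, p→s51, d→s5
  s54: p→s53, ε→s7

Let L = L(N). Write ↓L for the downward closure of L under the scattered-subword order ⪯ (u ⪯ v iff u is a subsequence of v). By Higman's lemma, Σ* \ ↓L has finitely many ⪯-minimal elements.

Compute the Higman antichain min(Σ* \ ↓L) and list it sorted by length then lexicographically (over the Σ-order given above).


|Q|=55, |F|=18, |δ|=154 (47 ε).
min D↑ (15 st, q0=0, F={5}): 0:s→1,p→2,h→3,d→4 1:s→5,p→1,h→6,d→7 2:s→5,p→2,h→2,d→7 3:s→8,p→2,h→3,d→4 4:s→7,p→5,h→4,d→4 5:s→5,p→5,h→5,d→5 6:s→5,p→6,h→9,d→7 7:s→5,p→5,h→7,d→7 8:s→5,p→8,h→10,d→7 9:s→5,p→11,h→9,d→7 10:s→5,p→12,h→9,d→7 11:s→5,p→11,h→5,d→13 12:s→5,p→12,h→14,d→13 13:s→5,p→5,h→5,d→13 14:s→5,p→11,h→14,d→13 (ε-aug+det+¬).
'ss': run [33, 28, 6] end={s14,s22,s24,s26,s33,s44} ∉↓L; 2/2 deletions ∈↓L.
'ps': run [33, 27, 5] end={s14,s22,s24,s33,s44} — reject; 2/2 single-dels accept.
'dp': |S_i|=[33, 14, 5] end={s22,s24,s33,s35,s44} rej; 2/2 deletions ∈↓L.
'shhph': |S_i|=[33, 28, 24, 20, 11, 4] end={s22,s24,s33,s44} ∉↓L; 5/5 del acc.
'hshpdh': run [33, 30, 25, 22, 17, 7, 4] end={s22,s24,s33,s44} — reject; 6/6 del acc.
5 minimals (antichain).

A = [ss, ps, dp, shhph, hshpdh].


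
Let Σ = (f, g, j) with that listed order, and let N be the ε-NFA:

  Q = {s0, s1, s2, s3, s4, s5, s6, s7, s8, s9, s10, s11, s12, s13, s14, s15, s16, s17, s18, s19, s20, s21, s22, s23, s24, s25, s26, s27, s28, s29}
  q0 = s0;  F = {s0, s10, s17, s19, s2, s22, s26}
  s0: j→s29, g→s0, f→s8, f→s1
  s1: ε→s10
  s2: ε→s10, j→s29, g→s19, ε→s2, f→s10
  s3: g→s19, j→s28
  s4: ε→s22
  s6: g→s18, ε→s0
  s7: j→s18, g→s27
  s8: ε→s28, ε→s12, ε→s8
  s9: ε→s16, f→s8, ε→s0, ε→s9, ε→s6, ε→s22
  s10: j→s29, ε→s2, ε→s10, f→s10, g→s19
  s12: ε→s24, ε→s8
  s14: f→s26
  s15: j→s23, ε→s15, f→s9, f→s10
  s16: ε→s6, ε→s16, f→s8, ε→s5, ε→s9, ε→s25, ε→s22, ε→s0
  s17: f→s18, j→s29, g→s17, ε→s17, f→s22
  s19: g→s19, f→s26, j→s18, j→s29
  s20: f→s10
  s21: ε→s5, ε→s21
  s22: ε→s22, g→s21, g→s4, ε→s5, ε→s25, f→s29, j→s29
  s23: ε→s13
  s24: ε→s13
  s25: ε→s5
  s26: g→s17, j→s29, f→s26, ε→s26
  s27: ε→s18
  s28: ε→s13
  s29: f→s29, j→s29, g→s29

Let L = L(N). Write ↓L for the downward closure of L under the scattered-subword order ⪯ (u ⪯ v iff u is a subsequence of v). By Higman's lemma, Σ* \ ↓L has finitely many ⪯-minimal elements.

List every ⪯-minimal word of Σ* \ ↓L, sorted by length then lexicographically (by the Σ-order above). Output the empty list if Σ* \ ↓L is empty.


|Q|=30, |F|=7, |δ|=77 (37 ε).
min D↑ (7 st, q0=0, F={2}): 0:f→1,g→0,j→2 1:f→1,g→3,j→2 2:f→2,g→2,j→2 3:f→4,g→3,j→2 4:f→4,g→5,j→2 5:f→6,g→5,j→2 6:f→2,g→6,j→2 (ε-aug+det+¬).
'j': run [19, 2] end={s18,s29} ∉↓L; 1/1 single-dels accept.
'fgfgff': |S_i|=[19, 18, 10, 9, 8, 7, 1] end={s29} rej; 6/6 single-dels accept.
2 obstructions.

Antichain: [j, fgfgff].


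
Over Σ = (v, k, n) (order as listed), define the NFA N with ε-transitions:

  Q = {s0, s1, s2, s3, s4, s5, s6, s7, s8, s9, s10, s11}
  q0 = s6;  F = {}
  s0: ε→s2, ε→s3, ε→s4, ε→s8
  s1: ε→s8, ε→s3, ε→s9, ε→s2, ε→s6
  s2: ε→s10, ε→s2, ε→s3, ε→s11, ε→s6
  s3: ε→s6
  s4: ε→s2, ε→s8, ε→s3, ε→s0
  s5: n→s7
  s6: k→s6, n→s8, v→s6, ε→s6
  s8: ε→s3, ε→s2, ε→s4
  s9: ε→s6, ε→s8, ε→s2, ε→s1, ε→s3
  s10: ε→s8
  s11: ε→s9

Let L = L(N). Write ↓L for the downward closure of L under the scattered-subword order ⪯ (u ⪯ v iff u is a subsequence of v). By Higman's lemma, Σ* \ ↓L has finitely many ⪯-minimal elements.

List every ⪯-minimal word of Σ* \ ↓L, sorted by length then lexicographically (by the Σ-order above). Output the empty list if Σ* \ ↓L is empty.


A = [ε].

|Q|=12, |F|=0, |δ|=34 (30 ε).
min D↑ (1 st, q0=0, F={0}): 0:v→0,k→0,n→0 [Hopcroft].
ε ∈ L(D↑) — L = ∅.


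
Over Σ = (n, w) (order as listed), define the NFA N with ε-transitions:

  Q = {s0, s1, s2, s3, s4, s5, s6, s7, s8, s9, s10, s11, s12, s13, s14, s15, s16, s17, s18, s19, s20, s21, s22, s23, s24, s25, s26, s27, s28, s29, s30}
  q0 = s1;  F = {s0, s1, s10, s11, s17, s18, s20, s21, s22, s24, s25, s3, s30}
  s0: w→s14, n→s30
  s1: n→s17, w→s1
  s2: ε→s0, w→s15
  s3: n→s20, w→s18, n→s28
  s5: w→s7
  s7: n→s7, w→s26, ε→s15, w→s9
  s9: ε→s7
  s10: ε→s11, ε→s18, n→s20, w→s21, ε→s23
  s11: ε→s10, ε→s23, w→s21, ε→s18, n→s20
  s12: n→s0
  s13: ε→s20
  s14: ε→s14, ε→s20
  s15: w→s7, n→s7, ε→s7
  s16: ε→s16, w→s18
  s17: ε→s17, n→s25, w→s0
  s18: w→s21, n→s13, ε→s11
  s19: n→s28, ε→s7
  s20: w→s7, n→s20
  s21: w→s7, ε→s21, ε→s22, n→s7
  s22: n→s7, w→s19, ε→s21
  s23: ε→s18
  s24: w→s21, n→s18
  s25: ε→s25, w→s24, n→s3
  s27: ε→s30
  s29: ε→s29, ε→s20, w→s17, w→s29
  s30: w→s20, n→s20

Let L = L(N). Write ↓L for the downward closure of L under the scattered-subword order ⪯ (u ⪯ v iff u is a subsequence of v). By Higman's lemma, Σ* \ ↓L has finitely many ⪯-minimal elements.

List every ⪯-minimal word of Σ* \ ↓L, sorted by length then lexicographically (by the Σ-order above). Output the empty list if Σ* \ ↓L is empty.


A = [nwww, nnnnw, nnwwn, nwnnw].

|Q|=31, |F|=13, |δ|=64 (25 ε).
min D↑ (11 st, q0=0, F={10}): 0:n→1,w→0 1:n→2,w→3 2:n→4,w→5 3:n→6,w→7 4:n→7,w→8 5:n→8,w→9 6:n→7,w→7 7:n→7,w→10 8:n→7,w→9 9:n→10,w→10 10:n→10,w→10 [Hopcroft].
'nwww': run [22, 21, 18, 10, 6] end={s15,s19,s26,s28,s7,s9} — reject; 4/4 deletions ∈↓L.
'nnnnw': N↓-sim [22, 21, 18, 15, 7, 4] end={s15,s26,s7,s9} ∉↓L; 5/5 del acc.
'nnwwn': run [22, 21, 18, 15, 8, 5] end={s15,s26,s28,s7,s9} rej; 5/5 del acc.
'nwnnw': N↓-sim [22, 21, 18, 15, 7, 4] end={s15,s26,s7,s9} rej; 5/5 single-dels accept.
4 minimals (antichain).


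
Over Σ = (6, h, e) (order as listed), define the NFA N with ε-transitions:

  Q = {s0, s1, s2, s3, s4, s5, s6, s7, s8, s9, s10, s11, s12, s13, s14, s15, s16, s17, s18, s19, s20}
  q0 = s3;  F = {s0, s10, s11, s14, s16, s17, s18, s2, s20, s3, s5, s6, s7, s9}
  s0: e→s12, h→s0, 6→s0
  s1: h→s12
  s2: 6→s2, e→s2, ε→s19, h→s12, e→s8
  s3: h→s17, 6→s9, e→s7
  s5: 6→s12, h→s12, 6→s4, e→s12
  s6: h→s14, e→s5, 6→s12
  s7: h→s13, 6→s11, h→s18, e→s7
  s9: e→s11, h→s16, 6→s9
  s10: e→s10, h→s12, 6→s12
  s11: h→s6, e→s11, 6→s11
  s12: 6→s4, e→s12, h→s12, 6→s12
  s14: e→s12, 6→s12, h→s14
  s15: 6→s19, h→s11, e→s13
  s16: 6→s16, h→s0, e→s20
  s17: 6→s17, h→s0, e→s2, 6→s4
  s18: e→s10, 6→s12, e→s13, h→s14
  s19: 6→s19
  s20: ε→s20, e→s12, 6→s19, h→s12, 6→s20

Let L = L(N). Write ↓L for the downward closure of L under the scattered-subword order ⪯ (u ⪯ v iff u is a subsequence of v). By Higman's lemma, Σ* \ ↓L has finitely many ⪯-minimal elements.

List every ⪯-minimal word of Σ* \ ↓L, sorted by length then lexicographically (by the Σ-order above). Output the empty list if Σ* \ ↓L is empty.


|Q|=21, |F|=14, |δ|=59 (2 ε).
min D↑ (15 st, q0=0, F={11}): 0:6→1,h→2,e→3 1:6→1,h→4,e→5 2:6→2,h→6,e→7 3:6→5,h→8,e→3 4:6→4,h→6,e→9 5:6→5,h→10,e→5 6:6→6,h→6,e→11 7:6→7,h→11,e→7 8:6→11,h→12,e→13 9:6→9,h→11,e→11 10:6→11,h→12,e→14 11:6→11,h→11,e→11 12:6→11,h→12,e→11 13:6→11,h→11,e→13 14:6→11,h→11,e→11 [Hopcroft].
'hhe': run [19, 15, 4, 2] end={s12,s4} rej; 3/3 deletions ∈↓L.
'heh': run [19, 15, 9, 2] end={s12,s4} rej; 3/3 deletions ∈↓L.
'eh6': |S_i|=[19, 14, 8, 2] end={s12,s4} ∉↓L; 3/3 del acc.
'6hee': N↓-sim [19, 14, 9, 5, 2] end={s12,s4} rej; 4/4 del acc.
4 obstructions.

Antichain: [hhe, heh, eh6, 6hee].


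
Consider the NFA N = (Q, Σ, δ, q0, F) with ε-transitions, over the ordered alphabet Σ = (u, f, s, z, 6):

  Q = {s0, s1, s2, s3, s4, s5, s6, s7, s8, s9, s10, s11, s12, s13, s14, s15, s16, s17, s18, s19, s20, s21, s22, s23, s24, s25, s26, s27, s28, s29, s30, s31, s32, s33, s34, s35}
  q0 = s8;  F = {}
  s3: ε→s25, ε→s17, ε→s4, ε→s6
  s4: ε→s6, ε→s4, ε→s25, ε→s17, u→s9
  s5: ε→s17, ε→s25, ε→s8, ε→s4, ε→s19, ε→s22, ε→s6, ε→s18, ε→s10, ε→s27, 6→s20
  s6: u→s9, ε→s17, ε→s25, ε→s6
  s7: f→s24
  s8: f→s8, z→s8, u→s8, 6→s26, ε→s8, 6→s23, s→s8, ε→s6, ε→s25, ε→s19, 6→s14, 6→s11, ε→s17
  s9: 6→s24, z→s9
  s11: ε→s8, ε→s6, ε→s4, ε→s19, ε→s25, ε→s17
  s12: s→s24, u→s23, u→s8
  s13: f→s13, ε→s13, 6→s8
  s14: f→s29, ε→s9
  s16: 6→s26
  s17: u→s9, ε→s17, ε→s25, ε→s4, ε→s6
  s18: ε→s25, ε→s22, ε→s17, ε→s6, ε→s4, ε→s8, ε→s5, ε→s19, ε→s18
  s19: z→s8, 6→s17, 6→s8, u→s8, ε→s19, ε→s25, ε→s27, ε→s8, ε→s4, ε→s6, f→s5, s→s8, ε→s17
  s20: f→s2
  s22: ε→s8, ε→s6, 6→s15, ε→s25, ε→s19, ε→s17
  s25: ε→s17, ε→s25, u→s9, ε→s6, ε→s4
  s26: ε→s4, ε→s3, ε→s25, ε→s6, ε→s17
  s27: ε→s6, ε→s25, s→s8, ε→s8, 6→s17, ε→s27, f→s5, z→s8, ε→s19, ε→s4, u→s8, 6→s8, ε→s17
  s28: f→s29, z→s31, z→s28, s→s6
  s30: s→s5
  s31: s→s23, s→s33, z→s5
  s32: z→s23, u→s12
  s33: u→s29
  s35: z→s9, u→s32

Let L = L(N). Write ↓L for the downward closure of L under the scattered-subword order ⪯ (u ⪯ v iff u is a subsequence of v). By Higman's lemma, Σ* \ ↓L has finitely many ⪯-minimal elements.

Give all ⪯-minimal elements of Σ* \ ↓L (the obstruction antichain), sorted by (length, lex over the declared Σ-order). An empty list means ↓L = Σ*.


|Q|=36, |F|=0, |δ|=125 (75 ε).
min D↑ (1 st, q0=0, F={0}): 0:u→0,f→0,s→0,z→0,6→0 (ε-aug+det+¬).
ε ∈ L(D↑) ⇒ ↓L = ∅.

min(Σ*\↓L) = [ε].


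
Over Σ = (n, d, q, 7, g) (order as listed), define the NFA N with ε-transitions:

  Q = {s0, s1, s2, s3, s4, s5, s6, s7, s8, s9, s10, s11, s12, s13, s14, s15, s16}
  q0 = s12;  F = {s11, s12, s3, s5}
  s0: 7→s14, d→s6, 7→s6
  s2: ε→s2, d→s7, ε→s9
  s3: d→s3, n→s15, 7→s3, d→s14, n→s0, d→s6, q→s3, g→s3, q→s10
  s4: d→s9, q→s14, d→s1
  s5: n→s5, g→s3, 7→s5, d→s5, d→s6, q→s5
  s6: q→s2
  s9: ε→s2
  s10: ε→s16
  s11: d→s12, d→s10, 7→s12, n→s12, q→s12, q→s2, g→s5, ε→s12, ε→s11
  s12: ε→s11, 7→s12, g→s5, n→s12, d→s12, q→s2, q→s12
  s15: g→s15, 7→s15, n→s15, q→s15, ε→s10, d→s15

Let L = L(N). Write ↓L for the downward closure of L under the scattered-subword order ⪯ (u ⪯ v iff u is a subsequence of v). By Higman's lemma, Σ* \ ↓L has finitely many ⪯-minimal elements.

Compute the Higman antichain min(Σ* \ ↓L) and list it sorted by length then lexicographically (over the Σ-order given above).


min(Σ*\↓L) = [ggn].

|Q|=17, |F|=4, |δ|=49 (8 ε).
min D↑ (4 st, q0=0, F={3}): 0:n→0,d→0,q→0,7→0,g→1 1:n→1,d→1,q→1,7→1,g→2 2:n→3,d→2,q→2,7→2,g→2 3:n→3,d→3,q→3,7→3,g→3.
'ggn': N↓-sim [13, 11, 10, 9] end={s0,s10,s14,s15,s16,s2,s6,s7,s9} ∉↓L; 3/3 single-dels accept.
1 minimals (antichain).


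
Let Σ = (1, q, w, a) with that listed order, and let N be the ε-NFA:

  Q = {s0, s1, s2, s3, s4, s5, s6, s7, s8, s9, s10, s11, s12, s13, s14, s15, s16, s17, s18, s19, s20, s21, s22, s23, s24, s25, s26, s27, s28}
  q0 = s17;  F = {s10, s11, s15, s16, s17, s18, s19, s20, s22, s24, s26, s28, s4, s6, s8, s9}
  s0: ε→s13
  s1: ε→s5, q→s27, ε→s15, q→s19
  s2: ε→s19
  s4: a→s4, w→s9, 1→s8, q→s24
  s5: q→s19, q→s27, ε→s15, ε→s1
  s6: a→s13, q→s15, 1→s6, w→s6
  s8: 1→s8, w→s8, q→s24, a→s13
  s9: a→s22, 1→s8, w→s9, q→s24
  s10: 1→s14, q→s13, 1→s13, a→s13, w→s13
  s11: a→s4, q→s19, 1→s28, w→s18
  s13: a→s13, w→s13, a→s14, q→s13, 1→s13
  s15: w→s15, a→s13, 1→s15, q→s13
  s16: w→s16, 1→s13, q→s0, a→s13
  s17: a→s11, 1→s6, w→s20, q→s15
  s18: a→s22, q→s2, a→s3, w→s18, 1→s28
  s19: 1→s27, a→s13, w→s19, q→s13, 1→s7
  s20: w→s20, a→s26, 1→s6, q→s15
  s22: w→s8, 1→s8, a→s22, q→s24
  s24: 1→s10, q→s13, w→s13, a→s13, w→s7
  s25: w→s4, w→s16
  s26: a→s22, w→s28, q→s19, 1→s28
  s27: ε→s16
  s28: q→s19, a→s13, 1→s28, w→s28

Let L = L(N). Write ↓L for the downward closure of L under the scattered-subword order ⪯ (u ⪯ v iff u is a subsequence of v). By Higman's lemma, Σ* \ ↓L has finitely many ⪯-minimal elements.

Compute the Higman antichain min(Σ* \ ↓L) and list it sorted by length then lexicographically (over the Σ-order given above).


|Q|=29, |F|=16, |δ|=86 (7 ε).
min D↑ (17 st, q0=0, F={5}): 0:1→1,q→2,w→3,a→4 1:1→1,q→2,w→1,a→5 2:1→2,q→5,w→2,a→5 3:1→1,q→2,w→3,a→6 4:1→7,q→8,w→9,a→10 5:1→5,q→5,w→5,a→5 6:1→7,q→8,w→7,a→11 7:1→7,q→8,w→7,a→5 8:1→12,q→5,w→8,a→5 9:1→7,q→8,w→9,a→11 10:1→13,q→14,w→15,a→10 11:1→13,q→14,w→13,a→11 12:1→5,q→5,w→12,a→5 13:1→13,q→14,w→13,a→5 14:1→16,q→5,w→5,a→5 15:1→13,q→14,w→15,a→11 16:1→5,q→5,w→5,a→5.
'1a': |S_i|=[23, 13, 2] end={s13,s14} rej; 2/2 single-dels accept.
'qq': |S_i|=[23, 11, 3] end={s0,s13,s14} ∉↓L; 2/2 single-dels accept.
'qa': run [23, 11, 2] end={s13,s14} — reject; 2/2 deletions ∈↓L.
'wawa': |S_i|=[23, 20, 14, 11, 2] end={s13,s14} — reject; 4/4 deletions ∈↓L.
'aq11': N↓-sim [23, 19, 10, 7, 2] end={s13,s14} ∉↓L; 4/4 del acc.
'aaqw': |S_i|=[23, 19, 10, 5, 3] end={s13,s14,s7} rej; 4/4 deletions ∈↓L.
6 minimals (antichain).

Antichain: [1a, qq, qa, wawa, aq11, aaqw].


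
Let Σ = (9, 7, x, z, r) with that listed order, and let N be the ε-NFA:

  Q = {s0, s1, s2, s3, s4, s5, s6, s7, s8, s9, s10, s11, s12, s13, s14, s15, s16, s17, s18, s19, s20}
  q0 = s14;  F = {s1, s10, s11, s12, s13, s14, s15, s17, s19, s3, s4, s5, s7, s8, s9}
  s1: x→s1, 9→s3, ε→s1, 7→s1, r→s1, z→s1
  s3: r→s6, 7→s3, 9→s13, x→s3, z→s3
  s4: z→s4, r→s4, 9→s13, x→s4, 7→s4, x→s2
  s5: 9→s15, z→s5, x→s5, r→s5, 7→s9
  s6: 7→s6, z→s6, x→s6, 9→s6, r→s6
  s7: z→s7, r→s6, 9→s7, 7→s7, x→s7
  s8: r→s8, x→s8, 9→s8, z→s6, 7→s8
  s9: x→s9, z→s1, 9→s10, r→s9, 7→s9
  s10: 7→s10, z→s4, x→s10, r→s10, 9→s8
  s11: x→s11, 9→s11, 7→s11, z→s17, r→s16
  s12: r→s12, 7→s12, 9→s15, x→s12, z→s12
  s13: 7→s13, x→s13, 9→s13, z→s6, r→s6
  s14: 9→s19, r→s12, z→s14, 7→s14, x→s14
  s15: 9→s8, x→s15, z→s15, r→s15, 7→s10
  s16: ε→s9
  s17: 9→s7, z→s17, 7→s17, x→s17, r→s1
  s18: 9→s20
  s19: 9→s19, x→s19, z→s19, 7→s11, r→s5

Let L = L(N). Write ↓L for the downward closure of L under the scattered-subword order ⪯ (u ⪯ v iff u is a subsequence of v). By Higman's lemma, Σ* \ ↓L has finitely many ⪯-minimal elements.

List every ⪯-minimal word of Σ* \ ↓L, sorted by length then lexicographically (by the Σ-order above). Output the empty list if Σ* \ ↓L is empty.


|Q|=21, |F|=15, |δ|=84 (2 ε).
min D↑ (16 st, q0=0, F={12}): 0:9→1,7→0,x→0,z→0,r→2 1:9→1,7→3,x→1,z→1,r→4 2:9→5,7→2,x→2,z→2,r→2 3:9→3,7→3,x→3,z→6,r→7 4:9→5,7→7,x→4,z→4,r→4 5:9→8,7→9,x→5,z→5,r→5 6:9→10,7→6,x→6,z→6,r→11 7:9→9,7→7,x→7,z→11,r→7 8:9→8,7→8,x→8,z→12,r→8 9:9→8,7→9,x→9,z→13,r→9 10:9→10,7→10,x→10,z→10,r→12 11:9→14,7→11,x→11,z→11,r→11 12:9→12,7→12,x→12,z→12,r→12 13:9→15,7→13,x→13,z→13,r→13 14:9→15,7→14,x→14,z→14,r→12 15:9→15,7→15,x→15,z→12,r→12 (ε-aug+det+¬).
'r99z': N↓-sim [18, 13, 8, 3, 1] end={s6} rej; 4/4 del acc.
'97z9r': N↓-sim [18, 16, 13, 8, 4, 1] end={s6} ∉↓L; 5/5 del acc.
2 words, ⪯-incomp.

Antichain: [r99z, 97z9r].


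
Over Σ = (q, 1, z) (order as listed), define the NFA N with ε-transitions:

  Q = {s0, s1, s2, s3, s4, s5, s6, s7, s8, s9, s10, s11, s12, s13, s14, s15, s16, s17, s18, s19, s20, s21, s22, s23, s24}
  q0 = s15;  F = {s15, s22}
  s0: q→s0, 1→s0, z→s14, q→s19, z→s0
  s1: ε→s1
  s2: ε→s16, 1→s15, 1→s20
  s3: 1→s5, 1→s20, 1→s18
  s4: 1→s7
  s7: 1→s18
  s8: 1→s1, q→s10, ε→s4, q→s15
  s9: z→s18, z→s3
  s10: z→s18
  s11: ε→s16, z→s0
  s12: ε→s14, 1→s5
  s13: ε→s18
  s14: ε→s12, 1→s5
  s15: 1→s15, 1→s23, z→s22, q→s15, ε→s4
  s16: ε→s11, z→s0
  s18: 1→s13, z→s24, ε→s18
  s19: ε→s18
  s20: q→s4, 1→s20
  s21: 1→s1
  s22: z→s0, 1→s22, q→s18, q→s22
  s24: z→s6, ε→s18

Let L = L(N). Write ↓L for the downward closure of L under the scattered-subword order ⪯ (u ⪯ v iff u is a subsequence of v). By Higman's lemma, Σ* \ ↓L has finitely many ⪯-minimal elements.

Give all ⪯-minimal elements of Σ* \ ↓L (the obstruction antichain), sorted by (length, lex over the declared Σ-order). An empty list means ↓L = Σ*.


|Q|=25, |F|=2, |δ|=48 (12 ε).
min D↑ (3 st, q0=0, F={2}): 0:q→0,1→0,z→1 1:q→1,1→1,z→2 2:q→2,1→2,z→2 (ε-aug+det+¬).
'zz': run [14, 10, 9] end={s0,s12,s13,s14,s18,s19,s24,s5,s6} ∉↓L; 2/2 del acc.
1 words, ⪯-incomp.

min(Σ*\↓L) = [zz].


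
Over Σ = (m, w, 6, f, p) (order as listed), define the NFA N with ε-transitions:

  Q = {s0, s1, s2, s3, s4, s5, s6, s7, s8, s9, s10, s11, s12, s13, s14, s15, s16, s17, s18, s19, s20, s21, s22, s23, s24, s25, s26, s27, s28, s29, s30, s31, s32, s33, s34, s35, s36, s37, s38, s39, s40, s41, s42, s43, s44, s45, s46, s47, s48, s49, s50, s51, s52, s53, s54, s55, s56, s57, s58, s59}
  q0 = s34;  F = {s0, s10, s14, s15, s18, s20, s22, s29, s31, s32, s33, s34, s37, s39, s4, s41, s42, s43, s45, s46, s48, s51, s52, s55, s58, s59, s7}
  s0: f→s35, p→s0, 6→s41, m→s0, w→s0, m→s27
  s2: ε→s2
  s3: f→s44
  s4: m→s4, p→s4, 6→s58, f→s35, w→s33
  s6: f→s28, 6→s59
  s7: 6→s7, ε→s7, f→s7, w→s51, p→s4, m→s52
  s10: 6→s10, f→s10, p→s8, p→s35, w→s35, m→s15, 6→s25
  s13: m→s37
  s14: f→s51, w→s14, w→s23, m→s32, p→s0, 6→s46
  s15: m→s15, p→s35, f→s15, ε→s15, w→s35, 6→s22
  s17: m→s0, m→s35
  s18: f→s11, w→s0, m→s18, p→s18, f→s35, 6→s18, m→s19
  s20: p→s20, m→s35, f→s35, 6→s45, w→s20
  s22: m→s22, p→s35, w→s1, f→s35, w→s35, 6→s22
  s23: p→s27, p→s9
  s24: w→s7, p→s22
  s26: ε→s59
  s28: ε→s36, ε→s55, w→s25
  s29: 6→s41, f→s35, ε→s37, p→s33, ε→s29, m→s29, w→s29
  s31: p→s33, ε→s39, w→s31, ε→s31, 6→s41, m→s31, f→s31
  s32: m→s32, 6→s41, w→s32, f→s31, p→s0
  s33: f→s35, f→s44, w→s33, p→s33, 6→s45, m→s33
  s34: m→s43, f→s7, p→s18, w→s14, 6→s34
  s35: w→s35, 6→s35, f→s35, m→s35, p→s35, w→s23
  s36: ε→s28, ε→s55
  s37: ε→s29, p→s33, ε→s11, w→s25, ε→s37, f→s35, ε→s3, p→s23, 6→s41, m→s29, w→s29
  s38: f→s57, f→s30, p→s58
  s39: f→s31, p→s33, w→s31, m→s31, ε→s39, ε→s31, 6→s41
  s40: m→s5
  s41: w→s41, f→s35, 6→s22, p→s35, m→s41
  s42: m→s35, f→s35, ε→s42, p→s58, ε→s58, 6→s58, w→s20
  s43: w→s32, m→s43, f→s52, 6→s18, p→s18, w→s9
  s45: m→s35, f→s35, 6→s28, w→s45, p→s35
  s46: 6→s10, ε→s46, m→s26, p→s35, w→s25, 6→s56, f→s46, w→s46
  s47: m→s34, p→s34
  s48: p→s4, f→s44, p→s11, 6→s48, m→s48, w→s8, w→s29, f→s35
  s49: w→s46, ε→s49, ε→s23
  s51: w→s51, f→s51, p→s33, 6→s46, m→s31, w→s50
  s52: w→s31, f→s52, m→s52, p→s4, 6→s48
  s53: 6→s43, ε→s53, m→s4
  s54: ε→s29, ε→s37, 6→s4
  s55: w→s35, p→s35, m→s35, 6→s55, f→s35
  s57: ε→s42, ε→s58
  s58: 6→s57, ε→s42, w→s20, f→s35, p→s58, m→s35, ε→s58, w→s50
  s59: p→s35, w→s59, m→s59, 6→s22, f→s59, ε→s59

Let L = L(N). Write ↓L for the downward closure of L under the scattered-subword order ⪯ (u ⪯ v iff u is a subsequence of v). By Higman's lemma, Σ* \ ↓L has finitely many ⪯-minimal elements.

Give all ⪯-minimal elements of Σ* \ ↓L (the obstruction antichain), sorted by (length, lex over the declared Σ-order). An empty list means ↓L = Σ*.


|Q|=60, |F|=27, |δ|=211 (31 ε).
min D↑ (25 st, q0=0, F={11}): 0:m→1,w→2,6→0,f→3,p→4 1:m→1,w→5,6→4,f→6,p→4 2:m→5,w→2,6→7,f→8,p→9 3:m→6,w→8,6→3,f→3,p→10 4:m→4,w→9,6→4,f→11,p→4 5:m→5,w→5,6→12,f→13,p→9 6:m→6,w→13,6→14,f→6,p→10 7:m→15,w→7,6→16,f→7,p→11 8:m→13,w→8,6→7,f→8,p→17 9:m→9,w→9,6→12,f→11,p→9 10:m→10,w→17,6→18,f→11,p→10 11:m→11,w→11,6→11,f→11,p→11 12:m→12,w→12,6→19,f→11,p→11 13:m→13,w→13,6→12,f→13,p→17 14:m→14,w→20,6→14,f→11,p→10 15:m→15,w→15,6→19,f→15,p→11 16:m→21,w→11,6→16,f→16,p→11 17:m→17,w→17,6→22,f→11,p→17 18:m→11,w→23,6→18,f→11,p→18 19:m→19,w→11,6→19,f→11,p→11 20:m→20,w→20,6→12,f→11,p→17 21:m→21,w→11,6→19,f→21,p→11 22:m→11,w→22,6→24,f→11,p→11 23:m→11,w→23,6→22,f→11,p→23 24:m→11,w→11,6→24,f→11,p→11 (ε-aug+det+¬).
'pf': N↓-sim [44, 25, 6] end={s11,s23,s27,s35,s44,s9} — reject; 2/2 del acc.
'm6f': |S_i|=[44, 37, 29, 6] end={s11,s23,s27,s35,s44,s9} ∉↓L; 3/3 deletions ∈↓L.
'w6p': |S_i|=[44, 33, 19, 5] end={s23,s27,s35,s8,s9} rej; 3/3 del acc.
'w66w': N↓-sim [44, 33, 19, 14, 6] end={s1,s23,s25,s27,s35,s9} rej; 4/4 deletions ∈↓L.
'fp6m': N↓-sim [44, 37, 19, 14, 4] end={s23,s27,s35,s9} rej; 4/4 deletions ∈↓L.
5 obstructions.

min(Σ*\↓L) = [pf, m6f, w6p, w66w, fp6m].
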